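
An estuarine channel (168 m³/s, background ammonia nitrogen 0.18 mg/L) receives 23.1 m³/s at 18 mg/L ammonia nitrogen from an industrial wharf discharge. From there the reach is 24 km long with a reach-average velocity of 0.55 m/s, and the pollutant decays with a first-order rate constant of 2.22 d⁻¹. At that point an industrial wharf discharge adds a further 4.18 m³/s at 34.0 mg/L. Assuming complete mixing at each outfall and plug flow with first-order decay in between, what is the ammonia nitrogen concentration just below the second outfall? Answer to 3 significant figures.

1.47 mg/L

Flow-weighted average: C = (168.0·0.1800 + 23.10·18.00) / 191.1 = 446.0/191.1 = 2.334 mg/L; combined flow 191.1 m³/s.
Travel time t = 24·1000 / 0.55 = 43640 s = 12.12 h.
First-order decay: C = 2.334·exp(−k·t) = 2.334·0.3259 = 0.7606 mg/L.
Second outfall: C = (191.1·0.7606 + 4.180·34.00)/195.3 = 1.472 mg/L.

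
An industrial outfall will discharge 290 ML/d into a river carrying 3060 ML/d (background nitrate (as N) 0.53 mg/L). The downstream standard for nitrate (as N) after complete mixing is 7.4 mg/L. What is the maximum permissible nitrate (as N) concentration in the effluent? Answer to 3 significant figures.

At the limit, (Qr·Cr + Qe·Cₑ)/(Qr + Qe) = 7.4:
Cₑ = (3350·7.4 − 3060·0.5300) / 290.0 = 79.89 mg/L.

79.9 mg/L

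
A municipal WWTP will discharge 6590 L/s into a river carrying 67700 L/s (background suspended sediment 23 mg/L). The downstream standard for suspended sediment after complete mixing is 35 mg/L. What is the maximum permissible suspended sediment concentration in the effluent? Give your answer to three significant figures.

158 mg/L

At the limit, (Qr·Cr + Qe·Cₑ)/(Qr + Qe) = 35:
Cₑ = (74290·35 − 67700·23.00) / 6590 = 158.3 mg/L.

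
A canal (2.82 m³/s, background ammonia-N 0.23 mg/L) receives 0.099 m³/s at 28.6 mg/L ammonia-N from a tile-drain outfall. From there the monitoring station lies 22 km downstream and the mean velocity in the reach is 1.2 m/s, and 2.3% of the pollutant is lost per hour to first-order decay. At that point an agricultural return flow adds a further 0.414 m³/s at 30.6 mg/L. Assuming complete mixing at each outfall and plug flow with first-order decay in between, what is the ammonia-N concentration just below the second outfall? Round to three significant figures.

Conservation of mass: C = (2.820·0.2300 + 0.09900·28.60) / 2.919 = 3.480/2.919 = 1.192 mg/L; combined flow 2.919 m³/s.
Travel time t = 22·1000 / 1.2 = 18330 s = 5.093 h.
2.3%/h lost → k = −ln(1 − 0.023) = 0.02327 h⁻¹.
Applying C = C₀e^(−kt): 1.192 × 0.8883 = 1.059 mg/L.
At the second outfall, C = (2.919·1.059 + 0.4140·30.60) / (2.919 + 0.4140) = 4.728 mg/L.

4.73 mg/L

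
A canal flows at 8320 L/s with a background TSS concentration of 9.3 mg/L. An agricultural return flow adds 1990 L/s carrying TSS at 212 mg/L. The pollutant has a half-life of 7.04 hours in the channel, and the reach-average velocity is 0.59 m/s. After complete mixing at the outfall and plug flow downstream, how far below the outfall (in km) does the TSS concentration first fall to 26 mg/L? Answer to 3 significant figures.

Mixed concentration C = ΣQC/ΣQ = (8320·9.300 + 1990·212.0) / 10310 = 499300/10310 = 48.42 mg/L.
Half-life 7.04 h → k = ln 2 / 7.04 = 0.09846 h⁻¹ = 2.363 d⁻¹.
Set 48.42·exp(−k·t) = 26 → t = ln(48.42/26)/k = 22740 s = 6.316 h.
Distance = v·t = 0.59·22740 = 13420 m = 13.42 km.

13.4 km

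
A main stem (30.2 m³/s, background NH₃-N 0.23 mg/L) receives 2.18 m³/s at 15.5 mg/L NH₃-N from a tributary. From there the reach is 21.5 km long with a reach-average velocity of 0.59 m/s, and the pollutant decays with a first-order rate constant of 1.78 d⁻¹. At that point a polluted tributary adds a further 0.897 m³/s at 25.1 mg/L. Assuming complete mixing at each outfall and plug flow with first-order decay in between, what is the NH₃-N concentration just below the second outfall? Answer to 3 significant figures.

Mass balance: C = (30.20·0.2300 + 2.180·15.50) / 32.38 = 40.74/32.38 = 1.258 mg/L; combined flow 32.38 m³/s.
Travel time t = 21.5·1000 / 0.59 = 36440 s = 10.12 h.
First-order decay: C = 1.258·exp(−k·t) = 1.258·0.4720 = 0.5938 mg/L.
Second outfall: C = (32.38·0.5938 + 0.8970·25.10)/33.28 = 1.254 mg/L.

1.25 mg/L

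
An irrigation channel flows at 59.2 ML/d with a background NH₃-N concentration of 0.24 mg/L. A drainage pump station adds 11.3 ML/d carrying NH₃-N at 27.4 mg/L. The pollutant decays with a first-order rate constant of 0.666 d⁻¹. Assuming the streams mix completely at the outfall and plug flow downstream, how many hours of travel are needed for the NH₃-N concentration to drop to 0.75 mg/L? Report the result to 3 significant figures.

65.3 h

Mass balance: C = (59.20·0.2400 + 11.30·27.40) / 70.50 = 323.8/70.50 = 4.593 mg/L.
4.593·exp(−k·t) = 0.75 → t = ln(4.593/0.75)/k = 235100 s = 65.31 h.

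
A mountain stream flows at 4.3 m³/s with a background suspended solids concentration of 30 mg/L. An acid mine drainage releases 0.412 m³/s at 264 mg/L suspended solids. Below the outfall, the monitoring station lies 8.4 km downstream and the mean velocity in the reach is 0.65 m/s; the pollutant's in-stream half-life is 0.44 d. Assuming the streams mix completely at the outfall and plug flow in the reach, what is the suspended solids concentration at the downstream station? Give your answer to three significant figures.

Mixed concentration C = ΣQC/ΣQ = (4.300·30.00 + 0.4120·264.0) / 4.712 = 237.8/4.712 = 50.46 mg/L.
Travel time t = 8.4·1000 / 0.65 = 12920 s = 3.590 h.
Half-life 0.44 d → k = ln 2 / 0.44 = 1.575 d⁻¹.
After decay, C = 50.46 × e^(−kt) = 50.46 × 0.7901 = 39.87 mg/L.

39.9 mg/L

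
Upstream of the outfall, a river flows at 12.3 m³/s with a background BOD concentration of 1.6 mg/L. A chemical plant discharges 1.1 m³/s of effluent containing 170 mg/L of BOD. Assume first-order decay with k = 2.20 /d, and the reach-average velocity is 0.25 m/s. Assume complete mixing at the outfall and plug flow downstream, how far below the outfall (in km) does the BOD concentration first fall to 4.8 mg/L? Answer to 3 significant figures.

11.5 km

Flow-weighted average: C = (12.30·1.600 + 1.100·170.0) / 13.40 = 206.7/13.40 = 15.42 mg/L.
Set 15.42·exp(−k·t) = 4.8 → t = ln(15.42/4.8)/k = 45840 s = 12.73 h.
Distance = v·t = 0.25·45840 = 11460 m = 11.46 km.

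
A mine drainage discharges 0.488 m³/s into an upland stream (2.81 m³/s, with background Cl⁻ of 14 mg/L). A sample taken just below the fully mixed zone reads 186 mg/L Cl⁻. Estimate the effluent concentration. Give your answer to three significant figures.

Mass balance: 2.810·14.00 + 0.4880·Cₑ = 3.298·186.0
→ Cₑ = (3.298·186.0 − 2.810·14.00) / 0.4880 = 1176 mg/L.

1180 mg/L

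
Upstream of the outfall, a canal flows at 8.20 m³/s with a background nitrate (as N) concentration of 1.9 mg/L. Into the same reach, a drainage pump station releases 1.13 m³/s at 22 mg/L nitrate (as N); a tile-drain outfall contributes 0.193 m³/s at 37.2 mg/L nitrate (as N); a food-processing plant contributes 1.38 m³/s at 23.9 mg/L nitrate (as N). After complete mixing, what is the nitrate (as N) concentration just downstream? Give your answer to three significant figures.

7.39 mg/L

Mixed concentration C = ΣQC/ΣQ = (8.200·1.900 + 1.130·22.00 + 0.1930·37.20 + 1.380·23.90) / 10.90 = 80.60/10.90 = 7.393 mg/L.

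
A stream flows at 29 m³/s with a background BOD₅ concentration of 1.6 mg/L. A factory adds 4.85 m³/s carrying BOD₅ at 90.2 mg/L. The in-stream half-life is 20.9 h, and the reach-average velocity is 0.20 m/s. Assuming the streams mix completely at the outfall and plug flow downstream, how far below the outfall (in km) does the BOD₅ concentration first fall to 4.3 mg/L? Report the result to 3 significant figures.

Conservation of mass: C = (29.00·1.600 + 4.850·90.20) / 33.85 = 483.9/33.85 = 14.29 mg/L.
Half-life 20.9 h → k = ln 2 / 20.9 = 0.03316 h⁻¹ = 0.7960 d⁻¹.
Set 14.29·exp(−k·t) = 4.3 → t = ln(14.29/4.3)/k = 130400 s = 36.22 h.
Distance = v·t = 0.20·130400 = 26080 m = 26.08 km.

26.1 km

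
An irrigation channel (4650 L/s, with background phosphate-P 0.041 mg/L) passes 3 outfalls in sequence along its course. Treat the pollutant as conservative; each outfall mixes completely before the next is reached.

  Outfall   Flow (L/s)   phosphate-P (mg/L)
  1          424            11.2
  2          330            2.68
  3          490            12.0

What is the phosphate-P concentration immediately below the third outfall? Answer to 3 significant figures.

Outfall 1: combined Q = 5074 L/s; C = (4650·0.04100 + 424.0·11.20)/5074 = 0.9735 mg/L.
Outfall 2: combined Q = 5404 L/s; C = (5074·0.9735 + 330.0·2.680)/5404 = 1.078 mg/L.
Outfall 3: combined Q = 5894 L/s; C = (5404·1.078 + 490.0·12.00)/5894 = 1.986 mg/L.

1.99 mg/L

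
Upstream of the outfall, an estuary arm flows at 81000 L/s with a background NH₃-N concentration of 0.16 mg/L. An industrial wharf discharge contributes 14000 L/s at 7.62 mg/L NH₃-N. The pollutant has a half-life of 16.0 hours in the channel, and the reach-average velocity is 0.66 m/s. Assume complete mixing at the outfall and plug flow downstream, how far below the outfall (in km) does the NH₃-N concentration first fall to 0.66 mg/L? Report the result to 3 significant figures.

35.4 km

Conservation of mass: C = (81000·0.1600 + 14000·7.620) / 95000 = 119600/95000 = 1.259 mg/L.
Half-life 16.0 h → k = ln 2 / 16.0 = 0.04332 h⁻¹ = 1.040 d⁻¹.
Set 1.259·exp(−k·t) = 0.66 → t = ln(1.259/0.66)/k = 53690 s = 14.91 h.
Distance = v·t = 0.66·53690 = 35440 m = 35.44 km.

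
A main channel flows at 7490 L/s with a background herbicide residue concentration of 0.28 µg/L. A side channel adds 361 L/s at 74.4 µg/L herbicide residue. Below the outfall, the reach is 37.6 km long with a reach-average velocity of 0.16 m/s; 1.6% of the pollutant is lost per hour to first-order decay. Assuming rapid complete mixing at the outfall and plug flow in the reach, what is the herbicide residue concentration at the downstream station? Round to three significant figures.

1.29 µg/L

Conservation of mass: C = (7490·0.2800 + 361.0·74.40) / 7851 = 28960/7851 = 3.688 µg/L.
Travel time t = 37.6·1000 / 0.16 = 235000 s = 65.28 h.
1.6%/h lost → k = −ln(1 − 0.016) = 0.01613 h⁻¹.
First-order decay: C = 3.688·exp(−k·t) = 3.688·0.3489 = 1.287 µg/L.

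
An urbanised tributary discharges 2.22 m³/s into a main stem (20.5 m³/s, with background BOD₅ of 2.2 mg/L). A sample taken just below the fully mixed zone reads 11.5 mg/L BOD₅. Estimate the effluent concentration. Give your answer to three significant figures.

97.4 mg/L

Mass balance: 20.50·2.200 + 2.220·Cₑ = 22.72·11.50
→ Cₑ = (22.72·11.50 − 20.50·2.200) / 2.220 = 97.38 mg/L.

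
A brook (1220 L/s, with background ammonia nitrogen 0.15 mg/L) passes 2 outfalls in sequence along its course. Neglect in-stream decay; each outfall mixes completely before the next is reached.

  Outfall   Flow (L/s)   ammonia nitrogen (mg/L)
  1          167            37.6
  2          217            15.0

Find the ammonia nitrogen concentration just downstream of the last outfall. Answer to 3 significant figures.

After outfall 1: Q = 1220 + 167.0 = 1387 L/s; C = (1220·0.1500 + 167.0·37.60)/1387 = 4.659 mg/L.
After outfall 2: Q = 1387 + 217.0 = 1604 L/s; C = (1387·4.659 + 217.0·15.00)/1604 = 6.058 mg/L.

6.06 mg/L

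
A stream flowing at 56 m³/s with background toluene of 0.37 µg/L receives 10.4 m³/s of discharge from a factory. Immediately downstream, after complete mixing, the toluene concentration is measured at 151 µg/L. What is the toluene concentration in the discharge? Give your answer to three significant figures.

962 µg/L

Mass balance: 56.00·0.3700 + 10.40·Cₑ = 66.40·151.0
→ Cₑ = (66.40·151.0 − 56.00·0.3700) / 10.40 = 962.1 µg/L.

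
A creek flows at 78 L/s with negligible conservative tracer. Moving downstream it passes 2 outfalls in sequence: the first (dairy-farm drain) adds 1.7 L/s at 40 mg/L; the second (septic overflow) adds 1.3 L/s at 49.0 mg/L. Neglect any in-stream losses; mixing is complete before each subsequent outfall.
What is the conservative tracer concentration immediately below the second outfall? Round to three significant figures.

Below outfall 1: Q → 79.70 L/s, C = (78.00·0 + 1.700·40.00)/79.70 = 0.8532 mg/L.
Below outfall 2: Q → 81.00 L/s, C = (79.70·0.8532 + 1.300·49.00)/81.00 = 1.626 mg/L.

1.63 mg/L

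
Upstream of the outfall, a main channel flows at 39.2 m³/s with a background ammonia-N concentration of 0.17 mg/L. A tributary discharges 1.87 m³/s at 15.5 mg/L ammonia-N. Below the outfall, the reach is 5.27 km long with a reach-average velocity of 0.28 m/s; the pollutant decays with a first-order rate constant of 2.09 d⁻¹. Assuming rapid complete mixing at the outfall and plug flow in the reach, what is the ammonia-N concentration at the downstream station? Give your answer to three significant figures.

Flow-weighted average: C = (39.20·0.1700 + 1.870·15.50) / 41.07 = 35.65/41.07 = 0.8680 mg/L.
Travel time t = 5.27·1000 / 0.28 = 18820 s = 5.228 h.
After decay, C = 0.8680 × e^(−kt) = 0.8680 × 0.6343 = 0.5505 mg/L.

0.551 mg/L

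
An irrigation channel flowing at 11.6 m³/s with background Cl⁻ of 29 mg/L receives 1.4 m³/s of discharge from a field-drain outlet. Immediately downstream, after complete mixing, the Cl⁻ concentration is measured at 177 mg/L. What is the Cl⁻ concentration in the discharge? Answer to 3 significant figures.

Mass balance: 11.60·29.00 + 1.400·Cₑ = 13.00·177.0
→ Cₑ = (13.00·177.0 − 11.60·29.00) / 1.400 = 1403 mg/L.

1400 mg/L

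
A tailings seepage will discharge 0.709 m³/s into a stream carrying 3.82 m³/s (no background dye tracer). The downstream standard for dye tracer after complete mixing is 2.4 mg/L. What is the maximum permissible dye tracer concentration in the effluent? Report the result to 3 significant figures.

15.3 mg/L

At the limit, (Qr·Cr + Qe·Cₑ)/(Qr + Qe) = 2.4:
Cₑ = (4.529·2.4 − 3.820·0) / 0.7090 = 15.33 mg/L.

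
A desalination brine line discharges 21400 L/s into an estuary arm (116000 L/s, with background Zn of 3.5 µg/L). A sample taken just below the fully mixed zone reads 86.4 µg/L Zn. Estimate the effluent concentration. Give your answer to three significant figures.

536 µg/L

Mass balance: 116000·3.500 + 21400·Cₑ = 137400·86.40
→ Cₑ = (137400·86.40 − 116000·3.500) / 21400 = 535.8 µg/L.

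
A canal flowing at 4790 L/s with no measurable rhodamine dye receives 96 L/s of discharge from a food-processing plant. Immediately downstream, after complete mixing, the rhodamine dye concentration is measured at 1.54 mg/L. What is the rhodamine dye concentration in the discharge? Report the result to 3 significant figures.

78.4 mg/L

Mass balance: 4790·0 + 96.00·Cₑ = 4886·1.540
→ Cₑ = (4886·1.540 − 4790·0) / 96.00 = 78.38 mg/L.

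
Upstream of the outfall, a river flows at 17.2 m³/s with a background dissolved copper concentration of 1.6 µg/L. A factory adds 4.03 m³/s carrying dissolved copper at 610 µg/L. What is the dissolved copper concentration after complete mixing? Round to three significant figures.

After mixing, C = (17.20·1.600 + 4.030·610.0) / 21.23 = 2486/21.23 = 117.1 µg/L.

117 µg/L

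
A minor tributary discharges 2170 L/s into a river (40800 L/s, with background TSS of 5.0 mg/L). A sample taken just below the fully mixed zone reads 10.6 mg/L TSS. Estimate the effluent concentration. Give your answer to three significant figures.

116 mg/L

Mass balance: 40800·5.000 + 2170·Cₑ = 42970·10.60
→ Cₑ = (42970·10.60 − 40800·5.000) / 2170 = 115.9 mg/L.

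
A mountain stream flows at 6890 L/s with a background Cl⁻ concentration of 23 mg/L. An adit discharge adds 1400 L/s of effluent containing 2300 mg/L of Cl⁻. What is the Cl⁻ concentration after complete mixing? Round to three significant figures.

Mass balance: C = (6890·23.00 + 1400·2300) / 8290 = 3378000/8290 = 407.5 mg/L.

408 mg/L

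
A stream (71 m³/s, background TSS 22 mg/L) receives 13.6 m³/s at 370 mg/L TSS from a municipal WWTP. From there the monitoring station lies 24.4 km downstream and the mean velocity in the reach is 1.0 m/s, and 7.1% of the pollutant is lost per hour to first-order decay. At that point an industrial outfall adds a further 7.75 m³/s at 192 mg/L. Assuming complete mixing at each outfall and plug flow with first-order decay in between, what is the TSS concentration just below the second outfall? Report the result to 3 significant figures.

Mass balance: C = (71.00·22.00 + 13.60·370.0) / 84.60 = 6594/84.60 = 77.94 mg/L; combined flow 84.60 m³/s.
Travel time t = 24.4·1000 / 1.0 = 24400 s = 6.778 h.
7.1%/h lost → k = −ln(1 − 0.071) = 0.07365 h⁻¹.
Applying C = C₀e^(−kt): 77.94 × 0.6070 = 47.31 mg/L.
At the second outfall, C = (84.60·47.31 + 7.750·192.0) / (84.60 + 7.750) = 59.46 mg/L.

59.5 mg/L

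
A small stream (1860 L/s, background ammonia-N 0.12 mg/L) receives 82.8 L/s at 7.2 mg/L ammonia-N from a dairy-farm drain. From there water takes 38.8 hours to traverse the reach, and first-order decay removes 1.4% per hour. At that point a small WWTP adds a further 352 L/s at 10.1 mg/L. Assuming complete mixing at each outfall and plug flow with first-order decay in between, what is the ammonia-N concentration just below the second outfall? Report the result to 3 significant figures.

Mixed concentration C = ΣQC/ΣQ = (1860·0.1200 + 82.80·7.200) / 1943 = 819.4/1943 = 0.4217 mg/L; combined flow 1943 L/s.
1.4%/h lost → k = −ln(1 − 0.014) = 0.01410 h⁻¹.
Applying C = C₀e^(−kt): 0.4217 × 0.5787 = 0.2440 mg/L.
At the second outfall, C = (1943·0.2440 + 352.0·10.10) / (1943 + 352.0) = 1.756 mg/L.

1.76 mg/L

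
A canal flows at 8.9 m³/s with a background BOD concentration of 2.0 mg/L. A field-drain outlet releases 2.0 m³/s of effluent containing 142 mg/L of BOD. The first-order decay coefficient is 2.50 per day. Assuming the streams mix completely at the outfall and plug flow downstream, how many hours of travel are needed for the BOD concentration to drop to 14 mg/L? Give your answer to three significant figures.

Mass balance: C = (8.900·2.000 + 2.000·142.0) / 10.90 = 301.8/10.90 = 27.69 mg/L.
27.69·exp(−k·t) = 14 → t = ln(27.69/14)/k = 23570 s = 6.547 h.

6.55 h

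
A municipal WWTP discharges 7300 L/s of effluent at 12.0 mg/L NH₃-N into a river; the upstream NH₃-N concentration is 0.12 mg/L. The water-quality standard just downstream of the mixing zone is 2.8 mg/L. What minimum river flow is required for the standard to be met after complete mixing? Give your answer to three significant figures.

Set C_mix = 2.8: (Q·0.1200 + 7300·12.00) / (Q + 7300) = 2.8
→ Q = 7300·(12.00 − 2.8)/(2.8 − 0.1200) = 25060 L/s.

25100 L/s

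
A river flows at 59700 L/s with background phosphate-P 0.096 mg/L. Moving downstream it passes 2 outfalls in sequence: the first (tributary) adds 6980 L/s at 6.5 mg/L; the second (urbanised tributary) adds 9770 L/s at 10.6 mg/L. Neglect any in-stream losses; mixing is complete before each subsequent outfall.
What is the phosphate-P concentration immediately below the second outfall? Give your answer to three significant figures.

2.02 mg/L

After outfall 1: Q = 59700 + 6980 = 66680 L/s; C = (59700·0.09600 + 6980·6.500)/66680 = 0.7664 mg/L.
After outfall 2: Q = 66680 + 9770 = 76450 L/s; C = (66680·0.7664 + 9770·10.60)/76450 = 2.023 mg/L.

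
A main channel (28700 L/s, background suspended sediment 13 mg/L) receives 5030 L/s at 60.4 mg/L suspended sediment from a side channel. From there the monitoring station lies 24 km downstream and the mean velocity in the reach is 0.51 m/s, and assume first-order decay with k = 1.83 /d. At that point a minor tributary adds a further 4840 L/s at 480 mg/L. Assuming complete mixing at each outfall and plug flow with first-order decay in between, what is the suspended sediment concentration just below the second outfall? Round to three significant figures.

66.7 mg/L

Flow-weighted average: C = (28700·13.00 + 5030·60.40) / 33730 = 676900/33730 = 20.07 mg/L; combined flow 33730 L/s.
Travel time t = 24·1000 / 0.51 = 47060 s = 13.07 h.
Decay over the reach: 20.07·exp(−kt) = 20.07·0.3691 = 7.407 mg/L.
Second outfall: C = (33730·7.407 + 4840·480.0)/38570 = 66.71 mg/L.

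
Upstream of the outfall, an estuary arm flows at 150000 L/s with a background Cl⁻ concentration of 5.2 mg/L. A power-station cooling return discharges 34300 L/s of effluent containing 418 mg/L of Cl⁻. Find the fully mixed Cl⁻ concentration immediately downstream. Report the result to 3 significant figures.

82.0 mg/L

Mass balance: C = (150000·5.200 + 34300·418.0) / 184300 = 15120000/184300 = 82.03 mg/L.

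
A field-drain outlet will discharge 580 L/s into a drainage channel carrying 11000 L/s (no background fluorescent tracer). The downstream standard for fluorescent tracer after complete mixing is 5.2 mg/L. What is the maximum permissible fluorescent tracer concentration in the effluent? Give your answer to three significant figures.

At the limit, (Qr·Cr + Qe·Cₑ)/(Qr + Qe) = 5.2:
Cₑ = (11580·5.2 − 11000·0) / 580.0 = 103.8 mg/L.

104 mg/L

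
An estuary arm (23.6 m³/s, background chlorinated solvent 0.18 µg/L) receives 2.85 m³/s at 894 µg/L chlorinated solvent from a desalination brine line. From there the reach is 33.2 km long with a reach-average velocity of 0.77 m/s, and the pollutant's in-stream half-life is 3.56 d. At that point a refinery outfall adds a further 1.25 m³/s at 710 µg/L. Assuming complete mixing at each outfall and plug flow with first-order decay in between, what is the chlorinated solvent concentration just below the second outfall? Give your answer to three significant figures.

116 µg/L

After mixing, C = (23.60·0.1800 + 2.850·894.0) / 26.45 = 2552/26.45 = 96.49 µg/L; combined flow 26.45 m³/s.
Travel time t = 33.2·1000 / 0.77 = 43120 s = 11.98 h.
Half-life 3.56 d → k = ln 2 / 3.56 = 0.1947 d⁻¹.
After decay, C = 96.49 × e^(−kt) = 96.49 × 0.9074 = 87.56 µg/L.
At the second outfall, C = (26.45·87.56 + 1.250·710.0) / (26.45 + 1.250) = 115.6 µg/L.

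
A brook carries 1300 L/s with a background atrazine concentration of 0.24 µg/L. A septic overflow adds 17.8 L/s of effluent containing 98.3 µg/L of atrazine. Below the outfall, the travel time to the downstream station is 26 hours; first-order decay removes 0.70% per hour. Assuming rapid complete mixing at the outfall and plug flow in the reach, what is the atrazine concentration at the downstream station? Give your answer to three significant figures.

1.30 µg/L

Mass balance: C = (1300·0.2400 + 17.80·98.30) / 1318 = 2062/1318 = 1.565 µg/L.
0.70%/h lost → k = −ln(1 − 0.007) = 0.007025 h⁻¹.
Applying C = C₀e^(−kt): 1.565 × 0.8331 = 1.303 µg/L.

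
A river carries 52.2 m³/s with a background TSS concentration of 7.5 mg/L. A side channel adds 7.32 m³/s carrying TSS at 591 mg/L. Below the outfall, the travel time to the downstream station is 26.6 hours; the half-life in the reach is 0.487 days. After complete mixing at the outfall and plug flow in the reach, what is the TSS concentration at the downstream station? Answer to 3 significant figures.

16.4 mg/L

After mixing, C = (52.20·7.500 + 7.320·591.0) / 59.52 = 4718/59.52 = 79.26 mg/L.
Half-life 0.487 d → k = ln 2 / 0.487 = 1.423 d⁻¹.
First-order decay: C = 79.26·exp(−k·t) = 79.26·0.2065 = 16.37 mg/L.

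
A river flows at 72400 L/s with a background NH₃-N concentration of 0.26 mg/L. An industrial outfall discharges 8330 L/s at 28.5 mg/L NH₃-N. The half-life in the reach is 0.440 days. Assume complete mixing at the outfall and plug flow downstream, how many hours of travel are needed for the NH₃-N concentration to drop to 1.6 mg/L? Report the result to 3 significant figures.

10.4 h

Mass balance: C = (72400·0.2600 + 8330·28.50) / 80730 = 256200/80730 = 3.174 mg/L.
Half-life 0.440 d → k = ln 2 / 0.440 = 1.575 d⁻¹.
3.174·exp(−k·t) = 1.6 → t = ln(3.174/1.6)/k = 37570 s = 10.44 h.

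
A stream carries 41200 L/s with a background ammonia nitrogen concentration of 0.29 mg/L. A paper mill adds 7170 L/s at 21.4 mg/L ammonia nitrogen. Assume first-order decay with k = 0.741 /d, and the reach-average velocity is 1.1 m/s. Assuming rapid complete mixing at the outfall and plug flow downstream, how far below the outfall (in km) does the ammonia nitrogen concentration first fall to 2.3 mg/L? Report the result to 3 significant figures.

Mass balance: C = (41200·0.2900 + 7170·21.40) / 48370 = 165400/48370 = 3.419 mg/L.
Set 3.419·exp(−k·t) = 2.3 → t = ln(3.419/2.3)/k = 46230 s = 12.84 h.
Distance = v·t = 1.1·46230 = 50850 m = 50.85 km.

50.9 km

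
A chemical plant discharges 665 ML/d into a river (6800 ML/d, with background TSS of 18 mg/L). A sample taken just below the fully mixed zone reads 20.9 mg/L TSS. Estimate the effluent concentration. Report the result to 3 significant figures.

Mass balance: 6800·18.00 + 665.0·Cₑ = 7465·20.90
→ Cₑ = (7465·20.90 − 6800·18.00) / 665.0 = 50.55 mg/L.

50.6 mg/L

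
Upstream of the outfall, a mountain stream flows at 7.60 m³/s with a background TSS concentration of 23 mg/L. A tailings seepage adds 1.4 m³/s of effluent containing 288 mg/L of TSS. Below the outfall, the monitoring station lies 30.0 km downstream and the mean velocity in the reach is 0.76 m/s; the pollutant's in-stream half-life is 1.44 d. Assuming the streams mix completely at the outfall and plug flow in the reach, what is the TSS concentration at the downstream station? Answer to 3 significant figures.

51.5 mg/L

Conservation of mass: C = (7.600·23.00 + 1.400·288.0) / 9.000 = 578.0/9.000 = 64.22 mg/L.
Travel time t = 30.0·1000 / 0.76 = 39470 s = 10.96 h.
Half-life 1.44 d → k = ln 2 / 1.44 = 0.4814 d⁻¹.
Decay over the reach: 64.22·exp(−kt) = 64.22·0.8026 = 51.54 mg/L.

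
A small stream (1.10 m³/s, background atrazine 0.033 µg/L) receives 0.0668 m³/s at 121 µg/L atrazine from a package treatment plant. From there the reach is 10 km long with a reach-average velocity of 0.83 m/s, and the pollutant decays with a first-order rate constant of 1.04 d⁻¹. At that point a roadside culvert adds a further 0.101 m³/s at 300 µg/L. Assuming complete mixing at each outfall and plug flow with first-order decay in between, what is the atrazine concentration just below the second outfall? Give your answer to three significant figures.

Mixed concentration C = ΣQC/ΣQ = (1.100·0.03300 + 0.06680·121.0) / 1.167 = 8.119/1.167 = 6.958 µg/L; combined flow 1.167 m³/s.
Travel time t = 10·1000 / 0.83 = 12050 s = 3.347 h.
After decay, C = 6.958 × e^(−kt) = 6.958 × 0.8650 = 6.019 µg/L.
At the second outfall, C = (1.167·6.019 + 0.1010·300.0) / (1.167 + 0.1010) = 29.44 µg/L.

29.4 µg/L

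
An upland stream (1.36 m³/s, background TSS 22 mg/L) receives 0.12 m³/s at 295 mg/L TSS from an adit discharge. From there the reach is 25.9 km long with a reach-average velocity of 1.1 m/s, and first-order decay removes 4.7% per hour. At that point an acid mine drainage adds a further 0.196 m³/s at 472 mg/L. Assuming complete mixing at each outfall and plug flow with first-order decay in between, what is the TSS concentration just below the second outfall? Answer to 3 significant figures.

Conservation of mass: C = (1.360·22.00 + 0.1200·295.0) / 1.480 = 65.32/1.480 = 44.14 mg/L; combined flow 1.480 m³/s.
Travel time t = 25.9·1000 / 1.1 = 23550 s = 6.540 h.
4.7%/h lost → k = −ln(1 − 0.047) = 0.04814 h⁻¹.
Applying C = C₀e^(−kt): 44.14 × 0.7299 = 32.21 mg/L.
Second outfall: C = (1.480·32.21 + 0.1960·472.0)/1.676 = 83.64 mg/L.

83.6 mg/L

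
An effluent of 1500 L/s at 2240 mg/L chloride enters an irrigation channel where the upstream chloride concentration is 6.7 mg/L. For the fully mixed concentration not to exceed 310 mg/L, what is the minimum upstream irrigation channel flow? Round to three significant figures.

9550 L/s

Set C_mix = 310: (Q·6.700 + 1500·2240) / (Q + 1500) = 310
→ Q = 1500·(2240 − 310)/(310 − 6.700) = 9545 L/s.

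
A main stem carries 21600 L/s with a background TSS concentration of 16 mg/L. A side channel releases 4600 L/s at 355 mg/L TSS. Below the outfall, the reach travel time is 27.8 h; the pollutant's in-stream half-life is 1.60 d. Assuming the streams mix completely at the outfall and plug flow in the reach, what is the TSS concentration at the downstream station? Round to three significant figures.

45.7 mg/L

Conservation of mass: C = (21600·16.00 + 4600·355.0) / 26200 = 1979000/26200 = 75.52 mg/L.
Half-life 1.60 d → k = ln 2 / 1.60 = 0.4332 d⁻¹.
First-order decay: C = 75.52·exp(−k·t) = 75.52·0.6054 = 45.72 mg/L.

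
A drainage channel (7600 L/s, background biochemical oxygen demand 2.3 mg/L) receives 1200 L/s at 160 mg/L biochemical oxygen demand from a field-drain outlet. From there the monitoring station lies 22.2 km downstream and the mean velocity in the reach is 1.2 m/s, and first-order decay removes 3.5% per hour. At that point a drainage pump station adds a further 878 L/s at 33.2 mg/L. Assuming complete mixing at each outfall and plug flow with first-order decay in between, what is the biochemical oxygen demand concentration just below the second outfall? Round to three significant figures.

21.0 mg/L

Conservation of mass: C = (7600·2.300 + 1200·160.0) / 8800 = 209500/8800 = 23.80 mg/L; combined flow 8800 L/s.
Travel time t = 22.2·1000 / 1.2 = 18500 s = 5.139 h.
3.5%/h lost → k = −ln(1 − 0.035) = 0.03563 h⁻¹.
After decay, C = 23.80 × e^(−kt) = 23.80 × 0.8327 = 19.82 mg/L.
Second outfall: C = (8800·19.82 + 878.0·33.20)/9678 = 21.04 mg/L.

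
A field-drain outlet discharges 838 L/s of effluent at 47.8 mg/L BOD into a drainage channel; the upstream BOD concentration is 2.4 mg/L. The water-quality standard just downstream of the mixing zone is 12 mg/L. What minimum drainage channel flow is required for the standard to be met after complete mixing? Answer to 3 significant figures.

Set C_mix = 12: (Q·2.400 + 838.0·47.80) / (Q + 838.0) = 12
→ Q = 838.0·(47.80 − 12)/(12 − 2.400) = 3125 L/s.

3130 L/s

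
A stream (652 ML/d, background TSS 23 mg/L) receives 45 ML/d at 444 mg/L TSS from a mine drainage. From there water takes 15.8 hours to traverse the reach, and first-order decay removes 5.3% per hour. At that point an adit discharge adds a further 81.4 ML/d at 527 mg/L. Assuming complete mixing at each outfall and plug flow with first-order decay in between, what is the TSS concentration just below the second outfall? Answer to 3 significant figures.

74.1 mg/L

After mixing, C = (652.0·23.00 + 45.00·444.0) / 697.0 = 34980/697.0 = 50.18 mg/L; combined flow 697.0 ML/d.
5.3%/h lost → k = −ln(1 − 0.053) = 0.05446 h⁻¹.
Decay over the reach: 50.18·exp(−kt) = 50.18·0.4230 = 21.23 mg/L.
At the second outfall, C = (697.0·21.23 + 81.40·527.0) / (697.0 + 81.40) = 74.12 mg/L.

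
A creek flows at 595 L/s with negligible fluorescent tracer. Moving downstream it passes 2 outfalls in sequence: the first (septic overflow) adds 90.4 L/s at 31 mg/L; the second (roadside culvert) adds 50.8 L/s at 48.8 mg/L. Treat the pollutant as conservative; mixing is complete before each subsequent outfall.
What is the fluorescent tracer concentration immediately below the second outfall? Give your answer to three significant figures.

7.17 mg/L

After outfall 1: Q = 595.0 + 90.40 = 685.4 L/s; C = (595.0·0 + 90.40·31.00)/685.4 = 4.089 mg/L.
After outfall 2: Q = 685.4 + 50.80 = 736.2 L/s; C = (685.4·4.089 + 50.80·48.80)/736.2 = 7.174 mg/L.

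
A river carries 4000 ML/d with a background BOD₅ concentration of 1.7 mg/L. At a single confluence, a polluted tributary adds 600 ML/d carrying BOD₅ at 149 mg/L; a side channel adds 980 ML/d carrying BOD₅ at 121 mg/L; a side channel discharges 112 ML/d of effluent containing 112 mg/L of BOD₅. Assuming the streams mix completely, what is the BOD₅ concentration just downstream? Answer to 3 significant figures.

Conservation of mass: C = (4000·1.700 + 600.0·149.0 + 980.0·121.0 + 112.0·112.0) / 5692 = 227300/5692 = 39.94 mg/L.

39.9 mg/L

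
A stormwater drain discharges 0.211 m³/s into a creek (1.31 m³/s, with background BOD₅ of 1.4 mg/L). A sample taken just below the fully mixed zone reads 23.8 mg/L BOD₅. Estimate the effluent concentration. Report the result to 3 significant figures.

163 mg/L

Mass balance: 1.310·1.400 + 0.2110·Cₑ = 1.521·23.80
→ Cₑ = (1.521·23.80 − 1.310·1.400) / 0.2110 = 162.9 mg/L.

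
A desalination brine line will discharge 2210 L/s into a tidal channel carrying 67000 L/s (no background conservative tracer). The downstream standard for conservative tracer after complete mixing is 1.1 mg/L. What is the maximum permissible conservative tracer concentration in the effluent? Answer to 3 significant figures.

34.4 mg/L

At the limit, (Qr·Cr + Qe·Cₑ)/(Qr + Qe) = 1.1:
Cₑ = (69210·1.1 − 67000·0) / 2210 = 34.45 mg/L.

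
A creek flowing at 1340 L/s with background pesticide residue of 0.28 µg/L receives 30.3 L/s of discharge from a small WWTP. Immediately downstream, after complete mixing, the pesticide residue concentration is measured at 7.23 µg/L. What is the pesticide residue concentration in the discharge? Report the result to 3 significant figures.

Mass balance: 1340·0.2800 + 30.30·Cₑ = 1370·7.230
→ Cₑ = (1370·7.230 − 1340·0.2800) / 30.30 = 314.6 µg/L.

315 µg/L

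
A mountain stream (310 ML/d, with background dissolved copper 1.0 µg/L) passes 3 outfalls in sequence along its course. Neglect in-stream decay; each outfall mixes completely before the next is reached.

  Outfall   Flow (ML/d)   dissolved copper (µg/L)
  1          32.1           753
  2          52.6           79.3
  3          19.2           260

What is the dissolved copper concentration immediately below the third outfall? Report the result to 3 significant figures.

81.3 µg/L

After outfall 1: Q = 310.0 + 32.10 = 342.1 ML/d; C = (310.0·1.000 + 32.10·753.0)/342.1 = 71.56 µg/L.
After outfall 2: Q = 342.1 + 52.60 = 394.7 ML/d; C = (342.1·71.56 + 52.60·79.30)/394.7 = 72.59 µg/L.
After outfall 3: Q = 394.7 + 19.20 = 413.9 ML/d; C = (394.7·72.59 + 19.20·260.0)/413.9 = 81.29 µg/L.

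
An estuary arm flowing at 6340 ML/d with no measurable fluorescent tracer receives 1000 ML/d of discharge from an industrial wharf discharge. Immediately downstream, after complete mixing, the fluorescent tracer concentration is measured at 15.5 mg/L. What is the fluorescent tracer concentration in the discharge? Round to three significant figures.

114 mg/L

Mass balance: 6340·0 + 1000·Cₑ = 7340·15.50
→ Cₑ = (7340·15.50 − 6340·0) / 1000 = 113.8 mg/L.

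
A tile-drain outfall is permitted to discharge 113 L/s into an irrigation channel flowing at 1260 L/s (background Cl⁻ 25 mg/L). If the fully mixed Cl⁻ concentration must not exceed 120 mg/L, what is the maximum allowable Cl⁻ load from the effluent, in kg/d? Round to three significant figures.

Mass balance at the limit: 1260·25.00 + 113.0·Cₑ = 1373·120 → Cₑ = 1179 mg/L.
113.0 L/s = 0.1130 m³/s. Load = 0.1130 m³/s × 1179 g/m³ × 86 400 s/d = 11510 kg/d.

11500 kg/d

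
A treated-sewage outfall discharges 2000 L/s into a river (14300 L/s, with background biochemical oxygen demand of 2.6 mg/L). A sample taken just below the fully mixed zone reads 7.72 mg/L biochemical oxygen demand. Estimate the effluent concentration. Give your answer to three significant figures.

Mass balance: 14300·2.600 + 2000·Cₑ = 16300·7.720
→ Cₑ = (16300·7.720 − 14300·2.600) / 2000 = 44.33 mg/L.

44.3 mg/L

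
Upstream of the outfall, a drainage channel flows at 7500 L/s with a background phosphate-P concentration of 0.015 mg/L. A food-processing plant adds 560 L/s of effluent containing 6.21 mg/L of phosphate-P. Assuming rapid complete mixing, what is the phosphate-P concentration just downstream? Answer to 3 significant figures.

Flow-weighted average: C = (7500·0.01500 + 560.0·6.210) / 8060 = 3590/8060 = 0.4454 mg/L.

0.445 mg/L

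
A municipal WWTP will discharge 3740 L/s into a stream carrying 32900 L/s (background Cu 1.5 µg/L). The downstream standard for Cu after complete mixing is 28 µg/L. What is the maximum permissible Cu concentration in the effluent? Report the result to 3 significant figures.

At the limit, (Qr·Cr + Qe·Cₑ)/(Qr + Qe) = 28:
Cₑ = (36640·28 − 32900·1.500) / 3740 = 261.1 µg/L.

261 µg/L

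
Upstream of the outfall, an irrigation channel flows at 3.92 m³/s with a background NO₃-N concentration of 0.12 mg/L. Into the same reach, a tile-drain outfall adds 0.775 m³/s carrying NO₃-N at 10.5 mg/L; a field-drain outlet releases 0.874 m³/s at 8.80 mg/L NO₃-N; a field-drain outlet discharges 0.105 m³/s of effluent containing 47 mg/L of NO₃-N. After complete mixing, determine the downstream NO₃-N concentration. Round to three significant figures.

3.74 mg/L

Mixed concentration C = ΣQC/ΣQ = (3.920·0.1200 + 0.7750·10.50 + 0.8740·8.800 + 0.1050·47.00) / 5.674 = 21.23/5.674 = 3.742 mg/L.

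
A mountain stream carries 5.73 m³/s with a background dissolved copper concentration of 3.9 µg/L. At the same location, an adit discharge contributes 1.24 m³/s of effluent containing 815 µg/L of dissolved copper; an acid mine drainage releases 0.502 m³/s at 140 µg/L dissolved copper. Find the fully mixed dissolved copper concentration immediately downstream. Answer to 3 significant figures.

Conservation of mass: C = (5.730·3.900 + 1.240·815.0 + 0.5020·140.0) / 7.472 = 1103/7.472 = 147.6 µg/L.

148 µg/L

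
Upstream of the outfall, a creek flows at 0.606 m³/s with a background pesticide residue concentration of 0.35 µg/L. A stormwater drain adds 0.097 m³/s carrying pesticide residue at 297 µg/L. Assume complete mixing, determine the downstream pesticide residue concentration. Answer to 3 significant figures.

41.3 µg/L

Conservation of mass: C = (0.6060·0.3500 + 0.09700·297.0) / 0.7030 = 29.02/0.7030 = 41.28 µg/L.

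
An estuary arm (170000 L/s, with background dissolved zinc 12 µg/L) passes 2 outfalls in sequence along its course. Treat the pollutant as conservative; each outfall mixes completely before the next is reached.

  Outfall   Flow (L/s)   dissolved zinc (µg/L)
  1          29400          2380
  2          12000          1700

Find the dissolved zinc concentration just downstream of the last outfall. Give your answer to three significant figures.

437 µg/L

Below outfall 1: Q → 199400 L/s, C = (170000·12.00 + 29400·2380)/199400 = 361.1 µg/L.
Below outfall 2: Q → 211400 L/s, C = (199400·361.1 + 12000·1700)/211400 = 437.1 µg/L.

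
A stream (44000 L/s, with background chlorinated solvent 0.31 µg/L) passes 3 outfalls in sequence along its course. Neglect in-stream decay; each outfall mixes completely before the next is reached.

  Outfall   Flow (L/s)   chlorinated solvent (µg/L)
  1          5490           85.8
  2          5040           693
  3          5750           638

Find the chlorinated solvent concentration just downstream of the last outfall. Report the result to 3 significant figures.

After outfall 1: Q = 44000 + 5490 = 49490 L/s; C = (44000·0.3100 + 5490·85.80)/49490 = 9.794 µg/L.
After outfall 2: Q = 49490 + 5040 = 54530 L/s; C = (49490·9.794 + 5040·693.0)/54530 = 72.94 µg/L.
After outfall 3: Q = 54530 + 5750 = 60280 L/s; C = (54530·72.94 + 5750·638.0)/60280 = 126.8 µg/L.

127 µg/L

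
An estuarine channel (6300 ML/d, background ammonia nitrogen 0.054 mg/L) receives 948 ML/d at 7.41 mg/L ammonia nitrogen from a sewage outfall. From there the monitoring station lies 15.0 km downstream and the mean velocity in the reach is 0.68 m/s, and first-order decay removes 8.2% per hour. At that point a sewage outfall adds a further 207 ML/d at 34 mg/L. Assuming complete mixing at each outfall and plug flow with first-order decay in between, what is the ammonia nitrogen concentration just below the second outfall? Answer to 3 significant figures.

Mass balance: C = (6300·0.05400 + 948.0·7.410) / 7248 = 7365/7248 = 1.016 mg/L; combined flow 7248 ML/d.
Travel time t = 15.0·1000 / 0.68 = 22060 s = 6.127 h.
8.2%/h lost → k = −ln(1 − 0.082) = 0.08556 h⁻¹.
After decay, C = 1.016 × e^(−kt) = 1.016 × 0.5920 = 0.6015 mg/L.
At the second outfall, C = (7248·0.6015 + 207.0·34.00) / (7248 + 207.0) = 1.529 mg/L.

1.53 mg/L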